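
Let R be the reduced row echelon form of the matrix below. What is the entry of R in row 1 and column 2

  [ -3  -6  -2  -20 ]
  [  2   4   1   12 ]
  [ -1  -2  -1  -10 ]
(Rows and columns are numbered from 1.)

2

r1 → -1/3·r1
  [  1   2  2/3  20/3 ]
  [  2   4    1    12 ]
  [ -1  -2   -1   -10 ]
r2 → r2 − 2·r1
  [  1   2   2/3  20/3 ]
  [  0   0  -1/3  -4/3 ]
  [ -1  -2    -1   -10 ]
r3 → r3 + r1
  [ 1  2   2/3   20/3 ]
  [ 0  0  -1/3   -4/3 ]
  [ 0  0  -1/3  -10/3 ]
r2 → -3·r2
  [ 1  2   2/3   20/3 ]
  [ 0  0     1      4 ]
  [ 0  0  -1/3  -10/3 ]
r3 → r3 + 1/3·r2
  [ 1  2  2/3  20/3 ]
  [ 0  0    1     4 ]
  [ 0  0    0    -2 ]
r3 → -1/2·r3
  [ 1  2  2/3  20/3 ]
  [ 0  0    1     4 ]
  [ 0  0    0     1 ]
r2 → r2 − 4·r3
  [ 1  2  2/3  20/3 ]
  [ 0  0    1     0 ]
  [ 0  0    0     1 ]
r1 → r1 − 20/3·r3
  [ 1  2  2/3  0 ]
  [ 0  0    1  0 ]
  [ 0  0    0  1 ]
r1 → r1 − 2/3·r2
  [ 1  2  0  0 ]
  [ 0  0  1  0 ]
  [ 0  0  0  1 ]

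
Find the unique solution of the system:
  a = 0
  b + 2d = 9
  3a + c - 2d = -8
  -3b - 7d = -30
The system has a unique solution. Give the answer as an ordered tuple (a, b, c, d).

Form the augmented matrix and row-reduce:
  [ 1   0  0   0  |    0 ]
  [ 0   1  0   2  |    9 ]
  [ 3   0  1  -2  |   -8 ]
  [ 0  -3  0  -7  |  -30 ]
R3 -> R3 − 3·R1
  [ 1   0  0   0  |    0 ]
  [ 0   1  0   2  |    9 ]
  [ 0   0  1  -2  |   -8 ]
  [ 0  -3  0  -7  |  -30 ]
R4 -> R4 + 3·R2
  [ 1  0  0   0  |   0 ]
  [ 0  1  0   2  |   9 ]
  [ 0  0  1  -2  |  -8 ]
  [ 0  0  0  -1  |  -3 ]
R4 -> -1·R4
  [ 1  0  0   0  |   0 ]
  [ 0  1  0   2  |   9 ]
  [ 0  0  1  -2  |  -8 ]
  [ 0  0  0   1  |   3 ]
R3 -> R3 + 2·R4
  [ 1  0  0  0  |   0 ]
  [ 0  1  0  2  |   9 ]
  [ 0  0  1  0  |  -2 ]
  [ 0  0  0  1  |   3 ]
R2 -> R2 − 2·R4
  [ 1  0  0  0  |   0 ]
  [ 0  1  0  0  |   3 ]
  [ 0  0  1  0  |  -2 ]
  [ 0  0  0  1  |   3 ]
Reading off the last column: a = 0, b = 3, c = -2, d = 3.

(0, 3, -2, 3)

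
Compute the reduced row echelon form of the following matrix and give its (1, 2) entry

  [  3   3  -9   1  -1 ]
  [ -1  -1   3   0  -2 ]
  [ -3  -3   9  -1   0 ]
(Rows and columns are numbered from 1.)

ρ1 -> 1/3·ρ1
ρ2 -> ρ2 + ρ1
ρ3 -> ρ3 + 3·ρ1
ρ2 -> 3·ρ2
ρ3 -> -1·ρ3
ρ2 -> ρ2 + 7·ρ3
ρ1 -> ρ1 + 1/3·ρ3
ρ1 -> ρ1 − 1/3·ρ2

1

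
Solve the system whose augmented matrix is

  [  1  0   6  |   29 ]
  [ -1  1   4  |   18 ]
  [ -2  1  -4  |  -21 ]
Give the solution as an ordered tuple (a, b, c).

r2 -> r2 + r1
r3 -> r3 + 2·r1
r3 -> r3 − r2
r3 -> -1/2·r3
r2 -> r2 − 10·r3
r1 -> r1 − 6·r3
Reading off the last column: a = -1, b = -3, c = 5.

(-1, -3, 5)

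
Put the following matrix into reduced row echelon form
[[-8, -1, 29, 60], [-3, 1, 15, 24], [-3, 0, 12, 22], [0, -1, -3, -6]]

r1 -> -1/8·r1
r2 -> r2 + 3·r1
r3 -> r3 + 3·r1
r2 -> 8/11·r2
r3 -> r3 − 3/8·r2
r4 -> r4 + r2
r3 -> -11/10·r3
r4 -> r4 + 54/11·r3
r2 -> r2 − 12/11·r3
r1 -> r1 + 15/2·r3
r1 -> r1 − 1/8·r2

[[1, 0, -4, 0], [0, 1, 3, 0], [0, 0, 0, 1], [0, 0, 0, 0]]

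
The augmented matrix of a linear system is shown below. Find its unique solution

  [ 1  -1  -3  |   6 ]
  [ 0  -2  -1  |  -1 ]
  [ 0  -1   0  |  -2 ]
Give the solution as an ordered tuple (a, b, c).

(-1, 2, -3)

Multiply R2 by -1/2.
  [ 1  -1   -3  |    6 ]
  [ 0   1  1/2  |  1/2 ]
  [ 0  -1    0  |   -2 ]
Add R2 to R3.
  [ 1  -1   -3  |     6 ]
  [ 0   1  1/2  |   1/2 ]
  [ 0   0  1/2  |  -3/2 ]
Multiply R3 by 2.
  [ 1  -1   -3  |    6 ]
  [ 0   1  1/2  |  1/2 ]
  [ 0   0    1  |   -3 ]
Subtract 1/2 times R3 from R2.
  [ 1  -1  -3  |   6 ]
  [ 0   1   0  |   2 ]
  [ 0   0   1  |  -3 ]
Add 3 times R3 to R1.
  [ 1  -1  0  |  -3 ]
  [ 0   1  0  |   2 ]
  [ 0   0  1  |  -3 ]
Add R2 to R1.
  [ 1  0  0  |  -1 ]
  [ 0  1  0  |   2 ]
  [ 0  0  1  |  -3 ]
Reading off the last column: a = -1, b = 2, c = -3.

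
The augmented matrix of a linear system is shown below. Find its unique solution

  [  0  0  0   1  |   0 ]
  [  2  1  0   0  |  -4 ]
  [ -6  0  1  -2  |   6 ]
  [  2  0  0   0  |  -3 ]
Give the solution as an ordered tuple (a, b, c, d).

(-3/2, -1, -3, 0)

Swap R1 and R2.
  [  2  1  0   0  |  -4 ]
  [  0  0  0   1  |   0 ]
  [ -6  0  1  -2  |   6 ]
  [  2  0  0   0  |  -3 ]
Multiply R1 by 1/2.
  [  1  1/2  0   0  |  -2 ]
  [  0    0  0   1  |   0 ]
  [ -6    0  1  -2  |   6 ]
  [  2    0  0   0  |  -3 ]
Add 6 times R1 to R3.
  [ 1  1/2  0   0  |  -2 ]
  [ 0    0  0   1  |   0 ]
  [ 0    3  1  -2  |  -6 ]
  [ 2    0  0   0  |  -3 ]
Subtract 2 times R1 from R4.
  [ 1  1/2  0   0  |  -2 ]
  [ 0    0  0   1  |   0 ]
  [ 0    3  1  -2  |  -6 ]
  [ 0   -1  0   0  |   1 ]
Swap R2 and R3.
  [ 1  1/2  0   0  |  -2 ]
  [ 0    3  1  -2  |  -6 ]
  [ 0    0  0   1  |   0 ]
  [ 0   -1  0   0  |   1 ]
Multiply R2 by 1/3.
  [ 1  1/2    0     0  |  -2 ]
  [ 0    1  1/3  -2/3  |  -2 ]
  [ 0    0    0     1  |   0 ]
  [ 0   -1    0     0  |   1 ]
Add R2 to R4.
  [ 1  1/2    0     0  |  -2 ]
  [ 0    1  1/3  -2/3  |  -2 ]
  [ 0    0    0     1  |   0 ]
  [ 0    0  1/3  -2/3  |  -1 ]
Swap R3 and R4.
  [ 1  1/2    0     0  |  -2 ]
  [ 0    1  1/3  -2/3  |  -2 ]
  [ 0    0  1/3  -2/3  |  -1 ]
  [ 0    0    0     1  |   0 ]
Multiply R3 by 3.
  [ 1  1/2    0     0  |  -2 ]
  [ 0    1  1/3  -2/3  |  -2 ]
  [ 0    0    1    -2  |  -3 ]
  [ 0    0    0     1  |   0 ]
Add 2 times R4 to R3.
  [ 1  1/2    0     0  |  -2 ]
  [ 0    1  1/3  -2/3  |  -2 ]
  [ 0    0    1     0  |  -3 ]
  [ 0    0    0     1  |   0 ]
Add 2/3 times R4 to R2.
  [ 1  1/2    0  0  |  -2 ]
  [ 0    1  1/3  0  |  -2 ]
  [ 0    0    1  0  |  -3 ]
  [ 0    0    0  1  |   0 ]
Subtract 1/3 times R3 from R2.
  [ 1  1/2  0  0  |  -2 ]
  [ 0    1  0  0  |  -1 ]
  [ 0    0  1  0  |  -3 ]
  [ 0    0  0  1  |   0 ]
Subtract 1/2 times R2 from R1.
  [ 1  0  0  0  |  -3/2 ]
  [ 0  1  0  0  |    -1 ]
  [ 0  0  1  0  |    -3 ]
  [ 0  0  0  1  |     0 ]
Reading off the last column: a = -3/2, b = -1, c = -3, d = 0.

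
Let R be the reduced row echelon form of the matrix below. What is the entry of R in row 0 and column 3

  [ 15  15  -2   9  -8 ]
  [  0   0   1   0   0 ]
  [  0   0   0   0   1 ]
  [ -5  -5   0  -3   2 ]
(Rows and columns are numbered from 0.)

3/5

R1 -> 1/15·R1
  [  1   1  -2/15  3/5  -8/15 ]
  [  0   0      1    0      0 ]
  [  0   0      0    0      1 ]
  [ -5  -5      0   -3      2 ]
R4 -> R4 + 5·R1
  [ 1  1  -2/15  3/5  -8/15 ]
  [ 0  0      1    0      0 ]
  [ 0  0      0    0      1 ]
  [ 0  0   -2/3    0   -2/3 ]
R4 -> R4 + 2/3·R2
  [ 1  1  -2/15  3/5  -8/15 ]
  [ 0  0      1    0      0 ]
  [ 0  0      0    0      1 ]
  [ 0  0      0    0   -2/3 ]
R4 -> R4 + 2/3·R3
  [ 1  1  -2/15  3/5  -8/15 ]
  [ 0  0      1    0      0 ]
  [ 0  0      0    0      1 ]
  [ 0  0      0    0      0 ]
R1 -> R1 + 8/15·R3
  [ 1  1  -2/15  3/5  0 ]
  [ 0  0      1    0  0 ]
  [ 0  0      0    0  1 ]
  [ 0  0      0    0  0 ]
R1 -> R1 + 2/15·R2
  [ 1  1  0  3/5  0 ]
  [ 0  0  1    0  0 ]
  [ 0  0  0    0  1 ]
  [ 0  0  0    0  0 ]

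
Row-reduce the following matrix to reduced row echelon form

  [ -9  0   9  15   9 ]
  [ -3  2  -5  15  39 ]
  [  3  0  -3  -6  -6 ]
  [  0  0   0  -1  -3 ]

[[1, 0, -1, 0, 4], [0, 1, -4, 0, 3], [0, 0, 0, 1, 3], [0, 0, 0, 0, 0]]

r1 → -1/9·r1
  [  1  0  -1  -5/3  -1 ]
  [ -3  2  -5    15  39 ]
  [  3  0  -3    -6  -6 ]
  [  0  0   0    -1  -3 ]
r2 → r2 + 3·r1
  [ 1  0  -1  -5/3  -1 ]
  [ 0  2  -8    10  36 ]
  [ 3  0  -3    -6  -6 ]
  [ 0  0   0    -1  -3 ]
r3 → r3 − 3·r1
  [ 1  0  -1  -5/3  -1 ]
  [ 0  2  -8    10  36 ]
  [ 0  0   0    -1  -3 ]
  [ 0  0   0    -1  -3 ]
r2 → 1/2·r2
  [ 1  0  -1  -5/3  -1 ]
  [ 0  1  -4     5  18 ]
  [ 0  0   0    -1  -3 ]
  [ 0  0   0    -1  -3 ]
r3 → -1·r3
  [ 1  0  -1  -5/3  -1 ]
  [ 0  1  -4     5  18 ]
  [ 0  0   0     1   3 ]
  [ 0  0   0    -1  -3 ]
r4 → r4 + r3
  [ 1  0  -1  -5/3  -1 ]
  [ 0  1  -4     5  18 ]
  [ 0  0   0     1   3 ]
  [ 0  0   0     0   0 ]
r2 → r2 − 5·r3
  [ 1  0  -1  -5/3  -1 ]
  [ 0  1  -4     0   3 ]
  [ 0  0   0     1   3 ]
  [ 0  0   0     0   0 ]
r1 → r1 + 5/3·r3
  [ 1  0  -1  0  4 ]
  [ 0  1  -4  0  3 ]
  [ 0  0   0  1  3 ]
  [ 0  0   0  0  0 ]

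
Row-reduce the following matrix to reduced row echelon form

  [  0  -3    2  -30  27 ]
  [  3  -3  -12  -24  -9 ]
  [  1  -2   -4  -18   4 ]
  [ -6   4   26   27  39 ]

[[1, 0, 0, 0, 4], [0, 1, 0, 0, 3], [0, 0, 1, 0, 3], [0, 0, 0, 1, -1]]

ρ1 <-> ρ2
  [  3  -3  -12  -24  -9 ]
  [  0  -3    2  -30  27 ]
  [  1  -2   -4  -18   4 ]
  [ -6   4   26   27  39 ]
ρ1 ← 1/3·ρ1
  [  1  -1  -4   -8  -3 ]
  [  0  -3   2  -30  27 ]
  [  1  -2  -4  -18   4 ]
  [ -6   4  26   27  39 ]
ρ3 ← ρ3 − ρ1
  [  1  -1  -4   -8  -3 ]
  [  0  -3   2  -30  27 ]
  [  0  -1   0  -10   7 ]
  [ -6   4  26   27  39 ]
ρ4 ← ρ4 + 6·ρ1
  [ 1  -1  -4   -8  -3 ]
  [ 0  -3   2  -30  27 ]
  [ 0  -1   0  -10   7 ]
  [ 0  -2   2  -21  21 ]
ρ2 ← -1/3·ρ2
  [ 1  -1    -4   -8  -3 ]
  [ 0   1  -2/3   10  -9 ]
  [ 0  -1     0  -10   7 ]
  [ 0  -2     2  -21  21 ]
ρ3 ← ρ3 + ρ2
  [ 1  -1    -4   -8  -3 ]
  [ 0   1  -2/3   10  -9 ]
  [ 0   0  -2/3    0  -2 ]
  [ 0  -2     2  -21  21 ]
ρ4 ← ρ4 + 2·ρ2
  [ 1  -1    -4  -8  -3 ]
  [ 0   1  -2/3  10  -9 ]
  [ 0   0  -2/3   0  -2 ]
  [ 0   0   2/3  -1   3 ]
ρ3 ← -3/2·ρ3
  [ 1  -1    -4  -8  -3 ]
  [ 0   1  -2/3  10  -9 ]
  [ 0   0     1   0   3 ]
  [ 0   0   2/3  -1   3 ]
ρ4 ← ρ4 − 2/3·ρ3
  [ 1  -1    -4  -8  -3 ]
  [ 0   1  -2/3  10  -9 ]
  [ 0   0     1   0   3 ]
  [ 0   0     0  -1   1 ]
ρ4 ← -1·ρ4
  [ 1  -1    -4  -8  -3 ]
  [ 0   1  -2/3  10  -9 ]
  [ 0   0     1   0   3 ]
  [ 0   0     0   1  -1 ]
ρ2 ← ρ2 − 10·ρ4
  [ 1  -1    -4  -8  -3 ]
  [ 0   1  -2/3   0   1 ]
  [ 0   0     1   0   3 ]
  [ 0   0     0   1  -1 ]
ρ1 ← ρ1 + 8·ρ4
  [ 1  -1    -4  0  -11 ]
  [ 0   1  -2/3  0    1 ]
  [ 0   0     1  0    3 ]
  [ 0   0     0  1   -1 ]
ρ2 ← ρ2 + 2/3·ρ3
  [ 1  -1  -4  0  -11 ]
  [ 0   1   0  0    3 ]
  [ 0   0   1  0    3 ]
  [ 0   0   0  1   -1 ]
ρ1 ← ρ1 + 4·ρ3
  [ 1  -1  0  0   1 ]
  [ 0   1  0  0   3 ]
  [ 0   0  1  0   3 ]
  [ 0   0  0  1  -1 ]
ρ1 ← ρ1 + ρ2
  [ 1  0  0  0   4 ]
  [ 0  1  0  0   3 ]
  [ 0  0  1  0   3 ]
  [ 0  0  0  1  -1 ]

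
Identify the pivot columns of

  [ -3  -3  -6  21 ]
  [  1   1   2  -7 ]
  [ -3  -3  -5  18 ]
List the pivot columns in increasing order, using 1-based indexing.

R1 := -1/3·R1
  [  1   1   2  -7 ]
  [  1   1   2  -7 ]
  [ -3  -3  -5  18 ]
R2 := R2 − R1
  [  1   1   2  -7 ]
  [  0   0   0   0 ]
  [ -3  -3  -5  18 ]
R3 := R3 + 3·R1
  [ 1  1  2  -7 ]
  [ 0  0  0   0 ]
  [ 0  0  1  -3 ]
R2 <-> R3
  [ 1  1  2  -7 ]
  [ 0  0  1  -3 ]
  [ 0  0  0   0 ]
R1 := R1 − 2·R2
  [ 1  1  0  -1 ]
  [ 0  0  1  -3 ]
  [ 0  0  0   0 ]
Pivot columns are the columns containing a leading 1.

1, 3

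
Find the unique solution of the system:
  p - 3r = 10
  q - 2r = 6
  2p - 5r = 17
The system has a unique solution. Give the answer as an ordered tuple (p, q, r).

(1, 0, -3)

Form the augmented matrix and row-reduce:
  [ 1  0  -3  |  10 ]
  [ 0  1  -2  |   6 ]
  [ 2  0  -5  |  17 ]
r3 ← r3 − 2·r1
r2 ← r2 + 2·r3
r1 ← r1 + 3·r3
Reading off the last column: p = 1, q = 0, r = -3.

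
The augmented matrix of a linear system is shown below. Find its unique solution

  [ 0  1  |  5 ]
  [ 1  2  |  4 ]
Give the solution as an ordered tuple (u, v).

(-6, 5)

R1 <-> R2
  [ 1  2  |  4 ]
  [ 0  1  |  5 ]
R1 := R1 − 2·R2
  [ 1  0  |  -6 ]
  [ 0  1  |   5 ]
Reading off the last column: u = -6, v = 5.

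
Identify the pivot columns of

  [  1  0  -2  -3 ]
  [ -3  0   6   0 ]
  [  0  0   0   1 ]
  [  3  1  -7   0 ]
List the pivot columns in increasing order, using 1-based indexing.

1, 2, 4

R2 := R2 + 3·R1
  [ 1  0  -2  -3 ]
  [ 0  0   0  -9 ]
  [ 0  0   0   1 ]
  [ 3  1  -7   0 ]
R4 := R4 − 3·R1
  [ 1  0  -2  -3 ]
  [ 0  0   0  -9 ]
  [ 0  0   0   1 ]
  [ 0  1  -1   9 ]
R2 <=> R4
  [ 1  0  -2  -3 ]
  [ 0  1  -1   9 ]
  [ 0  0   0   1 ]
  [ 0  0   0  -9 ]
R4 := R4 + 9·R3
  [ 1  0  -2  -3 ]
  [ 0  1  -1   9 ]
  [ 0  0   0   1 ]
  [ 0  0   0   0 ]
R2 := R2 − 9·R3
  [ 1  0  -2  -3 ]
  [ 0  1  -1   0 ]
  [ 0  0   0   1 ]
  [ 0  0   0   0 ]
R1 := R1 + 3·R3
  [ 1  0  -2  0 ]
  [ 0  1  -1  0 ]
  [ 0  0   0  1 ]
  [ 0  0   0  0 ]
Pivot columns are the columns containing a leading 1.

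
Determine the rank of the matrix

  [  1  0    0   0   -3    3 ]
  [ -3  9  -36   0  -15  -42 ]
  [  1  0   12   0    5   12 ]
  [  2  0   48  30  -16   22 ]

rank = 4

r2 → r2 + 3·r1
  [ 1  0    0   0   -3    3 ]
  [ 0  9  -36   0  -24  -33 ]
  [ 1  0   12   0    5   12 ]
  [ 2  0   48  30  -16   22 ]
r3 → r3 − r1
  [ 1  0    0   0   -3    3 ]
  [ 0  9  -36   0  -24  -33 ]
  [ 0  0   12   0    8    9 ]
  [ 2  0   48  30  -16   22 ]
r4 → r4 − 2·r1
  [ 1  0    0   0   -3    3 ]
  [ 0  9  -36   0  -24  -33 ]
  [ 0  0   12   0    8    9 ]
  [ 0  0   48  30  -10   16 ]
r2 → 1/9·r2
  [ 1  0   0   0    -3      3 ]
  [ 0  1  -4   0  -8/3  -11/3 ]
  [ 0  0  12   0     8      9 ]
  [ 0  0  48  30   -10     16 ]
r3 → 1/12·r3
  [ 1  0   0   0    -3      3 ]
  [ 0  1  -4   0  -8/3  -11/3 ]
  [ 0  0   1   0   2/3    3/4 ]
  [ 0  0  48  30   -10     16 ]
r4 → r4 − 48·r3
  [ 1  0   0   0    -3      3 ]
  [ 0  1  -4   0  -8/3  -11/3 ]
  [ 0  0   1   0   2/3    3/4 ]
  [ 0  0   0  30   -42    -20 ]
r4 → 1/30·r4
  [ 1  0   0  0    -3      3 ]
  [ 0  1  -4  0  -8/3  -11/3 ]
  [ 0  0   1  0   2/3    3/4 ]
  [ 0  0   0  1  -7/5   -2/3 ]
r2 → r2 + 4·r3
  [ 1  0  0  0    -3     3 ]
  [ 0  1  0  0     0  -2/3 ]
  [ 0  0  1  0   2/3   3/4 ]
  [ 0  0  0  1  -7/5  -2/3 ]
The reduced form has 4 nonzero rows.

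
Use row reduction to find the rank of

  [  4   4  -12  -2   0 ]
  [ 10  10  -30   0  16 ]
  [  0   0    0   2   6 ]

r1 ← 1/4·r1
r2 ← r2 − 10·r1
r2 ← 1/5·r2
r3 ← r3 − 2·r2
r3 ← -5/2·r3
r2 ← r2 − 16/5·r3
r1 ← r1 + 1/2·r2
The reduced form has 3 nonzero rows.

rank = 3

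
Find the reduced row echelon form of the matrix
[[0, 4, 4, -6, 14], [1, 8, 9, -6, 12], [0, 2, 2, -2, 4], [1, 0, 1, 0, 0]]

R1 <-> R2
  [ 1  8  9  -6  12 ]
  [ 0  4  4  -6  14 ]
  [ 0  2  2  -2   4 ]
  [ 1  0  1   0   0 ]
R4 := R4 − R1
  [ 1   8   9  -6   12 ]
  [ 0   4   4  -6   14 ]
  [ 0   2   2  -2    4 ]
  [ 0  -8  -8   6  -12 ]
R2 := 1/4·R2
  [ 1   8   9    -6   12 ]
  [ 0   1   1  -3/2  7/2 ]
  [ 0   2   2    -2    4 ]
  [ 0  -8  -8     6  -12 ]
R3 := R3 − 2·R2
  [ 1   8   9    -6   12 ]
  [ 0   1   1  -3/2  7/2 ]
  [ 0   0   0     1   -3 ]
  [ 0  -8  -8     6  -12 ]
R4 := R4 + 8·R2
  [ 1  8  9    -6   12 ]
  [ 0  1  1  -3/2  7/2 ]
  [ 0  0  0     1   -3 ]
  [ 0  0  0    -6   16 ]
R4 := R4 + 6·R3
  [ 1  8  9    -6   12 ]
  [ 0  1  1  -3/2  7/2 ]
  [ 0  0  0     1   -3 ]
  [ 0  0  0     0   -2 ]
R4 := -1/2·R4
  [ 1  8  9    -6   12 ]
  [ 0  1  1  -3/2  7/2 ]
  [ 0  0  0     1   -3 ]
  [ 0  0  0     0    1 ]
R3 := R3 + 3·R4
  [ 1  8  9    -6   12 ]
  [ 0  1  1  -3/2  7/2 ]
  [ 0  0  0     1    0 ]
  [ 0  0  0     0    1 ]
R2 := R2 − 7/2·R4
  [ 1  8  9    -6  12 ]
  [ 0  1  1  -3/2   0 ]
  [ 0  0  0     1   0 ]
  [ 0  0  0     0   1 ]
R1 := R1 − 12·R4
  [ 1  8  9    -6  0 ]
  [ 0  1  1  -3/2  0 ]
  [ 0  0  0     1  0 ]
  [ 0  0  0     0  1 ]
R2 := R2 + 3/2·R3
  [ 1  8  9  -6  0 ]
  [ 0  1  1   0  0 ]
  [ 0  0  0   1  0 ]
  [ 0  0  0   0  1 ]
R1 := R1 + 6·R3
  [ 1  8  9  0  0 ]
  [ 0  1  1  0  0 ]
  [ 0  0  0  1  0 ]
  [ 0  0  0  0  1 ]
R1 := R1 − 8·R2
  [ 1  0  1  0  0 ]
  [ 0  1  1  0  0 ]
  [ 0  0  0  1  0 ]
  [ 0  0  0  0  1 ]

[[1, 0, 1, 0, 0], [0, 1, 1, 0, 0], [0, 0, 0, 1, 0], [0, 0, 0, 0, 1]]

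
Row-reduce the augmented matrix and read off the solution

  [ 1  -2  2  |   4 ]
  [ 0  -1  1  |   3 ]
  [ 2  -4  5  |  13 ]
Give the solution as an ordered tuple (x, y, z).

ρ3 ← ρ3 − 2·ρ1
  [ 1  -2  2  |  4 ]
  [ 0  -1  1  |  3 ]
  [ 0   0  1  |  5 ]
ρ2 ← -1·ρ2
  [ 1  -2   2  |   4 ]
  [ 0   1  -1  |  -3 ]
  [ 0   0   1  |   5 ]
ρ2 ← ρ2 + ρ3
  [ 1  -2  2  |  4 ]
  [ 0   1  0  |  2 ]
  [ 0   0  1  |  5 ]
ρ1 ← ρ1 − 2·ρ3
  [ 1  -2  0  |  -6 ]
  [ 0   1  0  |   2 ]
  [ 0   0  1  |   5 ]
ρ1 ← ρ1 + 2·ρ2
  [ 1  0  0  |  -2 ]
  [ 0  1  0  |   2 ]
  [ 0  0  1  |   5 ]
Reading off the last column: x = -2, y = 2, z = 5.

(-2, 2, 5)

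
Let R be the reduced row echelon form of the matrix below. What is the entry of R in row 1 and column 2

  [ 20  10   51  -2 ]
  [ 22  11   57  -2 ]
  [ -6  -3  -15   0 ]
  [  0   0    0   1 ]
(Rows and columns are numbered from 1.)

1/2

R1 ← 1/20·R1
  [  1  1/2  51/20  -1/10 ]
  [ 22   11     57     -2 ]
  [ -6   -3    -15      0 ]
  [  0    0      0      1 ]
R2 ← R2 − 22·R1
  [  1  1/2  51/20  -1/10 ]
  [  0    0   9/10    1/5 ]
  [ -6   -3    -15      0 ]
  [  0    0      0      1 ]
R3 ← R3 + 6·R1
  [ 1  1/2  51/20  -1/10 ]
  [ 0    0   9/10    1/5 ]
  [ 0    0   3/10   -3/5 ]
  [ 0    0      0      1 ]
R2 ← 10/9·R2
  [ 1  1/2  51/20  -1/10 ]
  [ 0    0      1    2/9 ]
  [ 0    0   3/10   -3/5 ]
  [ 0    0      0      1 ]
R3 ← R3 − 3/10·R2
  [ 1  1/2  51/20  -1/10 ]
  [ 0    0      1    2/9 ]
  [ 0    0      0   -2/3 ]
  [ 0    0      0      1 ]
R3 ← -3/2·R3
  [ 1  1/2  51/20  -1/10 ]
  [ 0    0      1    2/9 ]
  [ 0    0      0      1 ]
  [ 0    0      0      1 ]
R4 ← R4 − R3
  [ 1  1/2  51/20  -1/10 ]
  [ 0    0      1    2/9 ]
  [ 0    0      0      1 ]
  [ 0    0      0      0 ]
R2 ← R2 − 2/9·R3
  [ 1  1/2  51/20  -1/10 ]
  [ 0    0      1      0 ]
  [ 0    0      0      1 ]
  [ 0    0      0      0 ]
R1 ← R1 + 1/10·R3
  [ 1  1/2  51/20  0 ]
  [ 0    0      1  0 ]
  [ 0    0      0  1 ]
  [ 0    0      0  0 ]
R1 ← R1 − 51/20·R2
  [ 1  1/2  0  0 ]
  [ 0    0  1  0 ]
  [ 0    0  0  1 ]
  [ 0    0  0  0 ]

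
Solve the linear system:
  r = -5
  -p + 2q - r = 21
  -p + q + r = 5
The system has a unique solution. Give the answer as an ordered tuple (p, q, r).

(-4, 6, -5)

Form the augmented matrix and row-reduce:
  [  0  0   1  |  -5 ]
  [ -1  2  -1  |  21 ]
  [ -1  1   1  |   5 ]
Swap ρ1 and ρ2.
  [ -1  2  -1  |  21 ]
  [  0  0   1  |  -5 ]
  [ -1  1   1  |   5 ]
Multiply ρ1 by -1.
  [  1  -2  1  |  -21 ]
  [  0   0  1  |   -5 ]
  [ -1   1  1  |    5 ]
Add ρ1 to ρ3.
  [ 1  -2  1  |  -21 ]
  [ 0   0  1  |   -5 ]
  [ 0  -1  2  |  -16 ]
Swap ρ2 and ρ3.
  [ 1  -2  1  |  -21 ]
  [ 0  -1  2  |  -16 ]
  [ 0   0  1  |   -5 ]
Multiply ρ2 by -1.
  [ 1  -2   1  |  -21 ]
  [ 0   1  -2  |   16 ]
  [ 0   0   1  |   -5 ]
Add 2 times ρ3 to ρ2.
  [ 1  -2  1  |  -21 ]
  [ 0   1  0  |    6 ]
  [ 0   0  1  |   -5 ]
Subtract ρ3 from ρ1.
  [ 1  -2  0  |  -16 ]
  [ 0   1  0  |    6 ]
  [ 0   0  1  |   -5 ]
Add 2 times ρ2 to ρ1.
  [ 1  0  0  |  -4 ]
  [ 0  1  0  |   6 ]
  [ 0  0  1  |  -5 ]
Reading off the last column: p = -4, q = 6, r = -5.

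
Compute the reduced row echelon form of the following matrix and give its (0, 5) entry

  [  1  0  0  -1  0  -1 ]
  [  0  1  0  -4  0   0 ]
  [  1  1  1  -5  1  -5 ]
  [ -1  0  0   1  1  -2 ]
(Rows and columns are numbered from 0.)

-1

r3 → r3 − r1
  [  1  0  0  -1  0  -1 ]
  [  0  1  0  -4  0   0 ]
  [  0  1  1  -4  1  -4 ]
  [ -1  0  0   1  1  -2 ]
r4 → r4 + r1
  [ 1  0  0  -1  0  -1 ]
  [ 0  1  0  -4  0   0 ]
  [ 0  1  1  -4  1  -4 ]
  [ 0  0  0   0  1  -3 ]
r3 → r3 − r2
  [ 1  0  0  -1  0  -1 ]
  [ 0  1  0  -4  0   0 ]
  [ 0  0  1   0  1  -4 ]
  [ 0  0  0   0  1  -3 ]
r3 → r3 − r4
  [ 1  0  0  -1  0  -1 ]
  [ 0  1  0  -4  0   0 ]
  [ 0  0  1   0  0  -1 ]
  [ 0  0  0   0  1  -3 ]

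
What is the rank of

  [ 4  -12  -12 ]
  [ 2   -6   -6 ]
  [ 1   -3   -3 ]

ρ1 ← 1/4·ρ1
  [ 1  -3  -3 ]
  [ 2  -6  -6 ]
  [ 1  -3  -3 ]
ρ2 ← ρ2 − 2·ρ1
  [ 1  -3  -3 ]
  [ 0   0   0 ]
  [ 1  -3  -3 ]
ρ3 ← ρ3 − ρ1
  [ 1  -3  -3 ]
  [ 0   0   0 ]
  [ 0   0   0 ]
The reduced form has 1 nonzero row.

rank = 1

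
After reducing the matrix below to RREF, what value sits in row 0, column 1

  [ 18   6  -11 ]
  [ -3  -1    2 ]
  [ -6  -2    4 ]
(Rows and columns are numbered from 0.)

R1 ← 1/18·R1
R2 ← R2 + 3·R1
R3 ← R3 + 6·R1
R2 ← 6·R2
R3 ← R3 − 1/3·R2
R1 ← R1 + 11/18·R2

1/3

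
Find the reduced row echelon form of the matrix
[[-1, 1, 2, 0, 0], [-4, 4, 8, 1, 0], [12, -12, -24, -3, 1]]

[[1, -1, -2, 0, 0], [0, 0, 0, 1, 0], [0, 0, 0, 0, 1]]

R1 -> -1·R1
R2 -> R2 + 4·R1
R3 -> R3 − 12·R1
R3 -> R3 + 3·R2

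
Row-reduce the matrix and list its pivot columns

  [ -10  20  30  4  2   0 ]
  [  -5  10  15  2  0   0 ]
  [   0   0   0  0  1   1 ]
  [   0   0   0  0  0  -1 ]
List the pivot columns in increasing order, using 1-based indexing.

1, 5, 6

Multiply R1 by -1/10.
Add 5 times R1 to R2.
Multiply R2 by -1.
Subtract R2 from R3.
Add R3 to R4.
Add 1/5 times R2 to R1.
Pivot columns are the columns containing a leading 1.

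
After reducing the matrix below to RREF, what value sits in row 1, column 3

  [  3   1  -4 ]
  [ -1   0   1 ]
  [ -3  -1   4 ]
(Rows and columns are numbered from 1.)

R1 -> 1/3·R1
  [  1  1/3  -4/3 ]
  [ -1    0     1 ]
  [ -3   -1     4 ]
R2 -> R2 + R1
  [  1  1/3  -4/3 ]
  [  0  1/3  -1/3 ]
  [ -3   -1     4 ]
R3 -> R3 + 3·R1
  [ 1  1/3  -4/3 ]
  [ 0  1/3  -1/3 ]
  [ 0    0     0 ]
R2 -> 3·R2
  [ 1  1/3  -4/3 ]
  [ 0    1    -1 ]
  [ 0    0     0 ]
R1 -> R1 − 1/3·R2
  [ 1  0  -1 ]
  [ 0  1  -1 ]
  [ 0  0   0 ]

-1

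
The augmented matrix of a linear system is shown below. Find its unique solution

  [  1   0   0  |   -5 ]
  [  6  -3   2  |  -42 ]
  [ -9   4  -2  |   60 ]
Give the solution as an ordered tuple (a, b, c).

(-5, 3, -3/2)

R2 -> R2 − 6·R1
  [  1   0   0  |   -5 ]
  [  0  -3   2  |  -12 ]
  [ -9   4  -2  |   60 ]
R3 -> R3 + 9·R1
  [ 1   0   0  |   -5 ]
  [ 0  -3   2  |  -12 ]
  [ 0   4  -2  |   15 ]
R2 -> -1/3·R2
  [ 1  0     0  |  -5 ]
  [ 0  1  -2/3  |   4 ]
  [ 0  4    -2  |  15 ]
R3 -> R3 − 4·R2
  [ 1  0     0  |  -5 ]
  [ 0  1  -2/3  |   4 ]
  [ 0  0   2/3  |  -1 ]
R3 -> 3/2·R3
  [ 1  0     0  |    -5 ]
  [ 0  1  -2/3  |     4 ]
  [ 0  0     1  |  -3/2 ]
R2 -> R2 + 2/3·R3
  [ 1  0  0  |    -5 ]
  [ 0  1  0  |     3 ]
  [ 0  0  1  |  -3/2 ]
Reading off the last column: a = -5, b = 3, c = -3/2.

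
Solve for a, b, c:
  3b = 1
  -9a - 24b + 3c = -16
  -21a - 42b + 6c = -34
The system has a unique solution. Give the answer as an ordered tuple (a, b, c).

(4/3, 1/3, 4/3)

Form the augmented matrix and row-reduce:
  [   0    3  0  |    1 ]
  [  -9  -24  3  |  -16 ]
  [ -21  -42  6  |  -34 ]
R1 <-> R2
  [  -9  -24  3  |  -16 ]
  [   0    3  0  |    1 ]
  [ -21  -42  6  |  -34 ]
R1 → -1/9·R1
  [   1  8/3  -1/3  |  16/9 ]
  [   0    3     0  |     1 ]
  [ -21  -42     6  |   -34 ]
R3 → R3 + 21·R1
  [ 1  8/3  -1/3  |  16/9 ]
  [ 0    3     0  |     1 ]
  [ 0   14    -1  |  10/3 ]
R2 → 1/3·R2
  [ 1  8/3  -1/3  |  16/9 ]
  [ 0    1     0  |   1/3 ]
  [ 0   14    -1  |  10/3 ]
R3 → R3 − 14·R2
  [ 1  8/3  -1/3  |  16/9 ]
  [ 0    1     0  |   1/3 ]
  [ 0    0    -1  |  -4/3 ]
R3 → -1·R3
  [ 1  8/3  -1/3  |  16/9 ]
  [ 0    1     0  |   1/3 ]
  [ 0    0     1  |   4/3 ]
R1 → R1 + 1/3·R3
  [ 1  8/3  0  |  20/9 ]
  [ 0    1  0  |   1/3 ]
  [ 0    0  1  |   4/3 ]
R1 → R1 − 8/3·R2
  [ 1  0  0  |  4/3 ]
  [ 0  1  0  |  1/3 ]
  [ 0  0  1  |  4/3 ]
Reading off the last column: a = 4/3, b = 1/3, c = 4/3.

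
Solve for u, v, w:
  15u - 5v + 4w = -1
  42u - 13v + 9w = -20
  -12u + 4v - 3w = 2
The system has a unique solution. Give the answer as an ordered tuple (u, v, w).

Form the augmented matrix and row-reduce:
  [  15   -5   4  |   -1 ]
  [  42  -13   9  |  -20 ]
  [ -12    4  -3  |    2 ]
r1 → 1/15·r1
  [   1  -1/3  4/15  |  -1/15 ]
  [  42   -13     9  |    -20 ]
  [ -12     4    -3  |      2 ]
r2 → r2 − 42·r1
  [   1  -1/3   4/15  |  -1/15 ]
  [   0     1  -11/5  |  -86/5 ]
  [ -12     4     -3  |      2 ]
r3 → r3 + 12·r1
  [ 1  -1/3   4/15  |  -1/15 ]
  [ 0     1  -11/5  |  -86/5 ]
  [ 0     0    1/5  |    6/5 ]
r3 → 5·r3
  [ 1  -1/3   4/15  |  -1/15 ]
  [ 0     1  -11/5  |  -86/5 ]
  [ 0     0      1  |      6 ]
r2 → r2 + 11/5·r3
  [ 1  -1/3  4/15  |  -1/15 ]
  [ 0     1     0  |     -4 ]
  [ 0     0     1  |      6 ]
r1 → r1 − 4/15·r3
  [ 1  -1/3  0  |  -5/3 ]
  [ 0     1  0  |    -4 ]
  [ 0     0  1  |     6 ]
r1 → r1 + 1/3·r2
  [ 1  0  0  |  -3 ]
  [ 0  1  0  |  -4 ]
  [ 0  0  1  |   6 ]
Reading off the last column: u = -3, v = -4, w = 6.

(-3, -4, 6)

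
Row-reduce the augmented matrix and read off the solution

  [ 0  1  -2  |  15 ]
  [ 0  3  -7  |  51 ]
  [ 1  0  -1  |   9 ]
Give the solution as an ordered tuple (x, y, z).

(3, 3, -6)

ρ1 <=> ρ3
  [ 1  0  -1  |   9 ]
  [ 0  3  -7  |  51 ]
  [ 0  1  -2  |  15 ]
ρ2 → 1/3·ρ2
  [ 1  0    -1  |   9 ]
  [ 0  1  -7/3  |  17 ]
  [ 0  1    -2  |  15 ]
ρ3 → ρ3 − ρ2
  [ 1  0    -1  |   9 ]
  [ 0  1  -7/3  |  17 ]
  [ 0  0   1/3  |  -2 ]
ρ3 → 3·ρ3
  [ 1  0    -1  |   9 ]
  [ 0  1  -7/3  |  17 ]
  [ 0  0     1  |  -6 ]
ρ2 → ρ2 + 7/3·ρ3
  [ 1  0  -1  |   9 ]
  [ 0  1   0  |   3 ]
  [ 0  0   1  |  -6 ]
ρ1 → ρ1 + ρ3
  [ 1  0  0  |   3 ]
  [ 0  1  0  |   3 ]
  [ 0  0  1  |  -6 ]
Reading off the last column: x = 3, y = 3, z = -6.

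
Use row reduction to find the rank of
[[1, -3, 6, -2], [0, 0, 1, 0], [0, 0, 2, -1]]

rank = 3

Subtract 2 times R2 from R3.
  [ 1  -3  6  -2 ]
  [ 0   0  1   0 ]
  [ 0   0  0  -1 ]
Multiply R3 by -1.
  [ 1  -3  6  -2 ]
  [ 0   0  1   0 ]
  [ 0   0  0   1 ]
Add 2 times R3 to R1.
  [ 1  -3  6  0 ]
  [ 0   0  1  0 ]
  [ 0   0  0  1 ]
Subtract 6 times R2 from R1.
  [ 1  -3  0  0 ]
  [ 0   0  1  0 ]
  [ 0   0  0  1 ]
The reduced form has 3 nonzero rows.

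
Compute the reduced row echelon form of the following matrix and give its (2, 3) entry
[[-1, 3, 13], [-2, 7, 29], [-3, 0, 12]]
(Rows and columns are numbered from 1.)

3

R1 := -1·R1
  [  1  -3  -13 ]
  [ -2   7   29 ]
  [ -3   0   12 ]
R2 := R2 + 2·R1
  [  1  -3  -13 ]
  [  0   1    3 ]
  [ -3   0   12 ]
R3 := R3 + 3·R1
  [ 1  -3  -13 ]
  [ 0   1    3 ]
  [ 0  -9  -27 ]
R3 := R3 + 9·R2
  [ 1  -3  -13 ]
  [ 0   1    3 ]
  [ 0   0    0 ]
R1 := R1 + 3·R2
  [ 1  0  -4 ]
  [ 0  1   3 ]
  [ 0  0   0 ]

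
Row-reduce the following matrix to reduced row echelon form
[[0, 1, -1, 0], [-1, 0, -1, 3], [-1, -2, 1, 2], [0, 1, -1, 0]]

r1 <=> r2
  [ -1   0  -1  3 ]
  [  0   1  -1  0 ]
  [ -1  -2   1  2 ]
  [  0   1  -1  0 ]
r1 -> -1·r1
  [  1   0   1  -3 ]
  [  0   1  -1   0 ]
  [ -1  -2   1   2 ]
  [  0   1  -1   0 ]
r3 -> r3 + r1
  [ 1   0   1  -3 ]
  [ 0   1  -1   0 ]
  [ 0  -2   2  -1 ]
  [ 0   1  -1   0 ]
r3 -> r3 + 2·r2
  [ 1  0   1  -3 ]
  [ 0  1  -1   0 ]
  [ 0  0   0  -1 ]
  [ 0  1  -1   0 ]
r4 -> r4 − r2
  [ 1  0   1  -3 ]
  [ 0  1  -1   0 ]
  [ 0  0   0  -1 ]
  [ 0  0   0   0 ]
r3 -> -1·r3
  [ 1  0   1  -3 ]
  [ 0  1  -1   0 ]
  [ 0  0   0   1 ]
  [ 0  0   0   0 ]
r1 -> r1 + 3·r3
  [ 1  0   1  0 ]
  [ 0  1  -1  0 ]
  [ 0  0   0  1 ]
  [ 0  0   0  0 ]

[[1, 0, 1, 0], [0, 1, -1, 0], [0, 0, 0, 1], [0, 0, 0, 0]]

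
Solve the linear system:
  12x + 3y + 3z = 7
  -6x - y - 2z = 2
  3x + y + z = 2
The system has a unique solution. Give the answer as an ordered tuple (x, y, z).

(1/3, 6, -5)

Form the augmented matrix and row-reduce:
  [ 12   3   3  |  7 ]
  [ -6  -1  -2  |  2 ]
  [  3   1   1  |  2 ]
Multiply ρ1 by 1/12.
Add 6 times ρ1 to ρ2.
Subtract 3 times ρ1 from ρ3.
Multiply ρ2 by 2.
Subtract 1/4 times ρ2 from ρ3.
Multiply ρ3 by 2.
Add ρ3 to ρ2.
Subtract 1/4 times ρ3 from ρ1.
Subtract 1/4 times ρ2 from ρ1.
Reading off the last column: x = 1/3, y = 6, z = -5.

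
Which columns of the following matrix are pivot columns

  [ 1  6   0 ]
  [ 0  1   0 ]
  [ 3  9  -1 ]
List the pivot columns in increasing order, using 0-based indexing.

r3 → r3 − 3·r1
r3 → r3 + 9·r2
r3 → -1·r3
r1 → r1 − 6·r2
Pivot columns are the columns containing a leading 1.

0, 1, 2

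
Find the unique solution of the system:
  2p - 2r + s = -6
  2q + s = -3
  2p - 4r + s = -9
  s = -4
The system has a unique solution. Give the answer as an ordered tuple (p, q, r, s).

Form the augmented matrix and row-reduce:
  [ 2  0  -2  1  |  -6 ]
  [ 0  2   0  1  |  -3 ]
  [ 2  0  -4  1  |  -9 ]
  [ 0  0   0  1  |  -4 ]
R1 := 1/2·R1
  [ 1  0  -1  1/2  |  -3 ]
  [ 0  2   0    1  |  -3 ]
  [ 2  0  -4    1  |  -9 ]
  [ 0  0   0    1  |  -4 ]
R3 := R3 − 2·R1
  [ 1  0  -1  1/2  |  -3 ]
  [ 0  2   0    1  |  -3 ]
  [ 0  0  -2    0  |  -3 ]
  [ 0  0   0    1  |  -4 ]
R2 := 1/2·R2
  [ 1  0  -1  1/2  |    -3 ]
  [ 0  1   0  1/2  |  -3/2 ]
  [ 0  0  -2    0  |    -3 ]
  [ 0  0   0    1  |    -4 ]
R3 := -1/2·R3
  [ 1  0  -1  1/2  |    -3 ]
  [ 0  1   0  1/2  |  -3/2 ]
  [ 0  0   1    0  |   3/2 ]
  [ 0  0   0    1  |    -4 ]
R2 := R2 − 1/2·R4
  [ 1  0  -1  1/2  |   -3 ]
  [ 0  1   0    0  |  1/2 ]
  [ 0  0   1    0  |  3/2 ]
  [ 0  0   0    1  |   -4 ]
R1 := R1 − 1/2·R4
  [ 1  0  -1  0  |   -1 ]
  [ 0  1   0  0  |  1/2 ]
  [ 0  0   1  0  |  3/2 ]
  [ 0  0   0  1  |   -4 ]
R1 := R1 + R3
  [ 1  0  0  0  |  1/2 ]
  [ 0  1  0  0  |  1/2 ]
  [ 0  0  1  0  |  3/2 ]
  [ 0  0  0  1  |   -4 ]
Reading off the last column: p = 1/2, q = 1/2, r = 3/2, s = -4.

(1/2, 1/2, 3/2, -4)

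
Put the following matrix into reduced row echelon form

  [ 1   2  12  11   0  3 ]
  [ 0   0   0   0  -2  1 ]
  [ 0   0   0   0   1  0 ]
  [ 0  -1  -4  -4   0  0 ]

[[1, 0, 4, 3, 0, 0], [0, 1, 4, 4, 0, 0], [0, 0, 0, 0, 1, 0], [0, 0, 0, 0, 0, 1]]

R2 <=> R4
  [ 1   2  12  11   0  3 ]
  [ 0  -1  -4  -4   0  0 ]
  [ 0   0   0   0   1  0 ]
  [ 0   0   0   0  -2  1 ]
R2 := -1·R2
  [ 1  2  12  11   0  3 ]
  [ 0  1   4   4   0  0 ]
  [ 0  0   0   0   1  0 ]
  [ 0  0   0   0  -2  1 ]
R4 := R4 + 2·R3
  [ 1  2  12  11  0  3 ]
  [ 0  1   4   4  0  0 ]
  [ 0  0   0   0  1  0 ]
  [ 0  0   0   0  0  1 ]
R1 := R1 − 3·R4
  [ 1  2  12  11  0  0 ]
  [ 0  1   4   4  0  0 ]
  [ 0  0   0   0  1  0 ]
  [ 0  0   0   0  0  1 ]
R1 := R1 − 2·R2
  [ 1  0  4  3  0  0 ]
  [ 0  1  4  4  0  0 ]
  [ 0  0  0  0  1  0 ]
  [ 0  0  0  0  0  1 ]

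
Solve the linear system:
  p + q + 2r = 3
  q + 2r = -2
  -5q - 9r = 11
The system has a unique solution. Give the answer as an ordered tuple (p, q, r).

(5, -4, 1)

Form the augmented matrix and row-reduce:
  [ 1   1   2  |   3 ]
  [ 0   1   2  |  -2 ]
  [ 0  -5  -9  |  11 ]
r3 → r3 + 5·r2
  [ 1  1  2  |   3 ]
  [ 0  1  2  |  -2 ]
  [ 0  0  1  |   1 ]
r2 → r2 − 2·r3
  [ 1  1  2  |   3 ]
  [ 0  1  0  |  -4 ]
  [ 0  0  1  |   1 ]
r1 → r1 − 2·r3
  [ 1  1  0  |   1 ]
  [ 0  1  0  |  -4 ]
  [ 0  0  1  |   1 ]
r1 → r1 − r2
  [ 1  0  0  |   5 ]
  [ 0  1  0  |  -4 ]
  [ 0  0  1  |   1 ]
Reading off the last column: p = 5, q = -4, r = 1.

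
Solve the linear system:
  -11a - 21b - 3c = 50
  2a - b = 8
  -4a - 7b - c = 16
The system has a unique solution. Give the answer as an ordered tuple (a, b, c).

Form the augmented matrix and row-reduce:
  [ -11  -21  -3  |  50 ]
  [   2   -1   0  |   8 ]
  [  -4   -7  -1  |  16 ]
ρ1 ← -1/11·ρ1
  [  1  21/11  3/11  |  -50/11 ]
  [  2     -1     0  |       8 ]
  [ -4     -7    -1  |      16 ]
ρ2 ← ρ2 − 2·ρ1
  [  1   21/11   3/11  |  -50/11 ]
  [  0  -53/11  -6/11  |  188/11 ]
  [ -4      -7     -1  |      16 ]
ρ3 ← ρ3 + 4·ρ1
  [ 1   21/11   3/11  |  -50/11 ]
  [ 0  -53/11  -6/11  |  188/11 ]
  [ 0    7/11   1/11  |  -24/11 ]
ρ2 ← -11/53·ρ2
  [ 1  21/11  3/11  |   -50/11 ]
  [ 0      1  6/53  |  -188/53 ]
  [ 0   7/11  1/11  |   -24/11 ]
ρ3 ← ρ3 − 7/11·ρ2
  [ 1  21/11  3/11  |   -50/11 ]
  [ 0      1  6/53  |  -188/53 ]
  [ 0      0  1/53  |     4/53 ]
ρ3 ← 53·ρ3
  [ 1  21/11  3/11  |   -50/11 ]
  [ 0      1  6/53  |  -188/53 ]
  [ 0      0     1  |        4 ]
ρ2 ← ρ2 − 6/53·ρ3
  [ 1  21/11  3/11  |  -50/11 ]
  [ 0      1     0  |      -4 ]
  [ 0      0     1  |       4 ]
ρ1 ← ρ1 − 3/11·ρ3
  [ 1  21/11  0  |  -62/11 ]
  [ 0      1  0  |      -4 ]
  [ 0      0  1  |       4 ]
ρ1 ← ρ1 − 21/11·ρ2
  [ 1  0  0  |   2 ]
  [ 0  1  0  |  -4 ]
  [ 0  0  1  |   4 ]
Reading off the last column: a = 2, b = -4, c = 4.

(2, -4, 4)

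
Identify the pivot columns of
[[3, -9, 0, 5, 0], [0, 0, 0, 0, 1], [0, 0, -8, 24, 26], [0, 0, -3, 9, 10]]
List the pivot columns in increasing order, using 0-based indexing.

0, 2, 4

Multiply R1 by 1/3.
  [ 1  -3   0  5/3   0 ]
  [ 0   0   0    0   1 ]
  [ 0   0  -8   24  26 ]
  [ 0   0  -3    9  10 ]
Swap R2 and R3.
  [ 1  -3   0  5/3   0 ]
  [ 0   0  -8   24  26 ]
  [ 0   0   0    0   1 ]
  [ 0   0  -3    9  10 ]
Multiply R2 by -1/8.
  [ 1  -3   0  5/3      0 ]
  [ 0   0   1   -3  -13/4 ]
  [ 0   0   0    0      1 ]
  [ 0   0  -3    9     10 ]
Add 3 times R2 to R4.
  [ 1  -3  0  5/3      0 ]
  [ 0   0  1   -3  -13/4 ]
  [ 0   0  0    0      1 ]
  [ 0   0  0    0    1/4 ]
Subtract 1/4 times R3 from R4.
  [ 1  -3  0  5/3      0 ]
  [ 0   0  1   -3  -13/4 ]
  [ 0   0  0    0      1 ]
  [ 0   0  0    0      0 ]
Add 13/4 times R3 to R2.
  [ 1  -3  0  5/3  0 ]
  [ 0   0  1   -3  0 ]
  [ 0   0  0    0  1 ]
  [ 0   0  0    0  0 ]
Pivot columns are the columns containing a leading 1.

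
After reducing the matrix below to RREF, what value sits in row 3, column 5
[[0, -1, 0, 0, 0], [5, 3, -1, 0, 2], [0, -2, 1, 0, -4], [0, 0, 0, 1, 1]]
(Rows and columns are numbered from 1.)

-4

R1 <-> R2
  [ 5   3  -1  0   2 ]
  [ 0  -1   0  0   0 ]
  [ 0  -2   1  0  -4 ]
  [ 0   0   0  1   1 ]
R1 → 1/5·R1
  [ 1  3/5  -1/5  0  2/5 ]
  [ 0   -1     0  0    0 ]
  [ 0   -2     1  0   -4 ]
  [ 0    0     0  1    1 ]
R2 → -1·R2
  [ 1  3/5  -1/5  0  2/5 ]
  [ 0    1     0  0    0 ]
  [ 0   -2     1  0   -4 ]
  [ 0    0     0  1    1 ]
R3 → R3 + 2·R2
  [ 1  3/5  -1/5  0  2/5 ]
  [ 0    1     0  0    0 ]
  [ 0    0     1  0   -4 ]
  [ 0    0     0  1    1 ]
R1 → R1 + 1/5·R3
  [ 1  3/5  0  0  -2/5 ]
  [ 0    1  0  0     0 ]
  [ 0    0  1  0    -4 ]
  [ 0    0  0  1     1 ]
R1 → R1 − 3/5·R2
  [ 1  0  0  0  -2/5 ]
  [ 0  1  0  0     0 ]
  [ 0  0  1  0    -4 ]
  [ 0  0  0  1     1 ]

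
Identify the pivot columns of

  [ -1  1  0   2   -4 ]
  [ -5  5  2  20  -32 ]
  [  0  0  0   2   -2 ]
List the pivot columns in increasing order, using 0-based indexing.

Multiply R1 by -1.
Add 5 times R1 to R2.
Multiply R2 by 1/2.
Multiply R3 by 1/2.
Subtract 5 times R3 from R2.
Add 2 times R3 to R1.
Pivot columns are the columns containing a leading 1.

0, 2, 3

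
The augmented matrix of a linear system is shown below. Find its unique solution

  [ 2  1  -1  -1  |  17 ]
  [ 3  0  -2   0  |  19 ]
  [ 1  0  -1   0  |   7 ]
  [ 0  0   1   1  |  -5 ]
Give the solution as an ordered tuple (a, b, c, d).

R1 -> 1/2·R1
  [ 1  1/2  -1/2  -1/2  |  17/2 ]
  [ 3    0    -2     0  |    19 ]
  [ 1    0    -1     0  |     7 ]
  [ 0    0     1     1  |    -5 ]
R2 -> R2 − 3·R1
  [ 1   1/2  -1/2  -1/2  |   17/2 ]
  [ 0  -3/2  -1/2   3/2  |  -13/2 ]
  [ 1     0    -1     0  |      7 ]
  [ 0     0     1     1  |     -5 ]
R3 -> R3 − R1
  [ 1   1/2  -1/2  -1/2  |   17/2 ]
  [ 0  -3/2  -1/2   3/2  |  -13/2 ]
  [ 0  -1/2  -1/2   1/2  |   -3/2 ]
  [ 0     0     1     1  |     -5 ]
R2 -> -2/3·R2
  [ 1   1/2  -1/2  -1/2  |  17/2 ]
  [ 0     1   1/3    -1  |  13/3 ]
  [ 0  -1/2  -1/2   1/2  |  -3/2 ]
  [ 0     0     1     1  |    -5 ]
R3 -> R3 + 1/2·R2
  [ 1  1/2  -1/2  -1/2  |  17/2 ]
  [ 0    1   1/3    -1  |  13/3 ]
  [ 0    0  -1/3     0  |   2/3 ]
  [ 0    0     1     1  |    -5 ]
R3 -> -3·R3
  [ 1  1/2  -1/2  -1/2  |  17/2 ]
  [ 0    1   1/3    -1  |  13/3 ]
  [ 0    0     1     0  |    -2 ]
  [ 0    0     1     1  |    -5 ]
R4 -> R4 − R3
  [ 1  1/2  -1/2  -1/2  |  17/2 ]
  [ 0    1   1/3    -1  |  13/3 ]
  [ 0    0     1     0  |    -2 ]
  [ 0    0     0     1  |    -3 ]
R2 -> R2 + R4
  [ 1  1/2  -1/2  -1/2  |  17/2 ]
  [ 0    1   1/3     0  |   4/3 ]
  [ 0    0     1     0  |    -2 ]
  [ 0    0     0     1  |    -3 ]
R1 -> R1 + 1/2·R4
  [ 1  1/2  -1/2  0  |    7 ]
  [ 0    1   1/3  0  |  4/3 ]
  [ 0    0     1  0  |   -2 ]
  [ 0    0     0  1  |   -3 ]
R2 -> R2 − 1/3·R3
  [ 1  1/2  -1/2  0  |   7 ]
  [ 0    1     0  0  |   2 ]
  [ 0    0     1  0  |  -2 ]
  [ 0    0     0  1  |  -3 ]
R1 -> R1 + 1/2·R3
  [ 1  1/2  0  0  |   6 ]
  [ 0    1  0  0  |   2 ]
  [ 0    0  1  0  |  -2 ]
  [ 0    0  0  1  |  -3 ]
R1 -> R1 − 1/2·R2
  [ 1  0  0  0  |   5 ]
  [ 0  1  0  0  |   2 ]
  [ 0  0  1  0  |  -2 ]
  [ 0  0  0  1  |  -3 ]
Reading off the last column: a = 5, b = 2, c = -2, d = -3.

(5, 2, -2, -3)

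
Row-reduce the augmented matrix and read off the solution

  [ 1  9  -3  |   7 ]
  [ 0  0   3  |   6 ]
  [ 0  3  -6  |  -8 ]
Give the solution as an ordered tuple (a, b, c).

(1, 4/3, 2)

R2 <=> R3
  [ 1  9  -3  |   7 ]
  [ 0  3  -6  |  -8 ]
  [ 0  0   3  |   6 ]
R2 → 1/3·R2
  [ 1  9  -3  |     7 ]
  [ 0  1  -2  |  -8/3 ]
  [ 0  0   3  |     6 ]
R3 → 1/3·R3
  [ 1  9  -3  |     7 ]
  [ 0  1  -2  |  -8/3 ]
  [ 0  0   1  |     2 ]
R2 → R2 + 2·R3
  [ 1  9  -3  |    7 ]
  [ 0  1   0  |  4/3 ]
  [ 0  0   1  |    2 ]
R1 → R1 + 3·R3
  [ 1  9  0  |   13 ]
  [ 0  1  0  |  4/3 ]
  [ 0  0  1  |    2 ]
R1 → R1 − 9·R2
  [ 1  0  0  |    1 ]
  [ 0  1  0  |  4/3 ]
  [ 0  0  1  |    2 ]
Reading off the last column: a = 1, b = 4/3, c = 2.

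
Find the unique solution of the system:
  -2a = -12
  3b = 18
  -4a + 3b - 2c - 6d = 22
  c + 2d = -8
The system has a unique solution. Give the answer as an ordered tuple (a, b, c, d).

(6, 6, 4, -6)

Form the augmented matrix and row-reduce:
  [ -2  0   0   0  |  -12 ]
  [  0  3   0   0  |   18 ]
  [ -4  3  -2  -6  |   22 ]
  [  0  0   1   2  |   -8 ]
R1 ← -1/2·R1
  [  1  0   0   0  |   6 ]
  [  0  3   0   0  |  18 ]
  [ -4  3  -2  -6  |  22 ]
  [  0  0   1   2  |  -8 ]
R3 ← R3 + 4·R1
  [ 1  0   0   0  |   6 ]
  [ 0  3   0   0  |  18 ]
  [ 0  3  -2  -6  |  46 ]
  [ 0  0   1   2  |  -8 ]
R2 ← 1/3·R2
  [ 1  0   0   0  |   6 ]
  [ 0  1   0   0  |   6 ]
  [ 0  3  -2  -6  |  46 ]
  [ 0  0   1   2  |  -8 ]
R3 ← R3 − 3·R2
  [ 1  0   0   0  |   6 ]
  [ 0  1   0   0  |   6 ]
  [ 0  0  -2  -6  |  28 ]
  [ 0  0   1   2  |  -8 ]
R3 ← -1/2·R3
  [ 1  0  0  0  |    6 ]
  [ 0  1  0  0  |    6 ]
  [ 0  0  1  3  |  -14 ]
  [ 0  0  1  2  |   -8 ]
R4 ← R4 − R3
  [ 1  0  0   0  |    6 ]
  [ 0  1  0   0  |    6 ]
  [ 0  0  1   3  |  -14 ]
  [ 0  0  0  -1  |    6 ]
R4 ← -1·R4
  [ 1  0  0  0  |    6 ]
  [ 0  1  0  0  |    6 ]
  [ 0  0  1  3  |  -14 ]
  [ 0  0  0  1  |   -6 ]
R3 ← R3 − 3·R4
  [ 1  0  0  0  |   6 ]
  [ 0  1  0  0  |   6 ]
  [ 0  0  1  0  |   4 ]
  [ 0  0  0  1  |  -6 ]
Reading off the last column: a = 6, b = 6, c = 4, d = -6.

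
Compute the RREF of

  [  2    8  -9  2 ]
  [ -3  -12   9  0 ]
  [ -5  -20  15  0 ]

R1 ← 1/2·R1
  [  1    4  -9/2  1 ]
  [ -3  -12     9  0 ]
  [ -5  -20    15  0 ]
R2 ← R2 + 3·R1
  [  1    4  -9/2  1 ]
  [  0    0  -9/2  3 ]
  [ -5  -20    15  0 ]
R3 ← R3 + 5·R1
  [ 1  4   -9/2  1 ]
  [ 0  0   -9/2  3 ]
  [ 0  0  -15/2  5 ]
R2 ← -2/9·R2
  [ 1  4   -9/2     1 ]
  [ 0  0      1  -2/3 ]
  [ 0  0  -15/2     5 ]
R3 ← R3 + 15/2·R2
  [ 1  4  -9/2     1 ]
  [ 0  0     1  -2/3 ]
  [ 0  0     0     0 ]
R1 ← R1 + 9/2·R2
  [ 1  4  0    -2 ]
  [ 0  0  1  -2/3 ]
  [ 0  0  0     0 ]

[[1, 4, 0, -2], [0, 0, 1, -2/3], [0, 0, 0, 0]]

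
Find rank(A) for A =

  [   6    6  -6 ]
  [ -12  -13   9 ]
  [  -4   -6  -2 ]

rank = 2

R1 → 1/6·R1
R2 → R2 + 12·R1
R3 → R3 + 4·R1
R2 → -1·R2
R3 → R3 + 2·R2
R1 → R1 − R2
The reduced form has 2 nonzero rows.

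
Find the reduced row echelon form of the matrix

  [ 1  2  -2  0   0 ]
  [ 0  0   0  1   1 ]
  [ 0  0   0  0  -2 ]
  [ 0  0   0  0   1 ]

[[1, 2, -2, 0, 0], [0, 0, 0, 1, 0], [0, 0, 0, 0, 1], [0, 0, 0, 0, 0]]

r3 := -1/2·r3
  [ 1  2  -2  0  0 ]
  [ 0  0   0  1  1 ]
  [ 0  0   0  0  1 ]
  [ 0  0   0  0  1 ]
r4 := r4 − r3
  [ 1  2  -2  0  0 ]
  [ 0  0   0  1  1 ]
  [ 0  0   0  0  1 ]
  [ 0  0   0  0  0 ]
r2 := r2 − r3
  [ 1  2  -2  0  0 ]
  [ 0  0   0  1  0 ]
  [ 0  0   0  0  1 ]
  [ 0  0   0  0  0 ]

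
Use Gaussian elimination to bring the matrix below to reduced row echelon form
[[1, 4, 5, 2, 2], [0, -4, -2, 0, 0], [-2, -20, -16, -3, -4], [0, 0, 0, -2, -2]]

[[1, 0, 3, 0, 0], [0, 1, 1/2, 0, 0], [0, 0, 0, 1, 0], [0, 0, 0, 0, 1]]

ρ3 → ρ3 + 2·ρ1
  [ 1    4   5   2   2 ]
  [ 0   -4  -2   0   0 ]
  [ 0  -12  -6   1   0 ]
  [ 0    0   0  -2  -2 ]
ρ2 → -1/4·ρ2
  [ 1    4    5   2   2 ]
  [ 0    1  1/2   0   0 ]
  [ 0  -12   -6   1   0 ]
  [ 0    0    0  -2  -2 ]
ρ3 → ρ3 + 12·ρ2
  [ 1  4    5   2   2 ]
  [ 0  1  1/2   0   0 ]
  [ 0  0    0   1   0 ]
  [ 0  0    0  -2  -2 ]
ρ4 → ρ4 + 2·ρ3
  [ 1  4    5  2   2 ]
  [ 0  1  1/2  0   0 ]
  [ 0  0    0  1   0 ]
  [ 0  0    0  0  -2 ]
ρ4 → -1/2·ρ4
  [ 1  4    5  2  2 ]
  [ 0  1  1/2  0  0 ]
  [ 0  0    0  1  0 ]
  [ 0  0    0  0  1 ]
ρ1 → ρ1 − 2·ρ4
  [ 1  4    5  2  0 ]
  [ 0  1  1/2  0  0 ]
  [ 0  0    0  1  0 ]
  [ 0  0    0  0  1 ]
ρ1 → ρ1 − 2·ρ3
  [ 1  4    5  0  0 ]
  [ 0  1  1/2  0  0 ]
  [ 0  0    0  1  0 ]
  [ 0  0    0  0  1 ]
ρ1 → ρ1 − 4·ρ2
  [ 1  0    3  0  0 ]
  [ 0  1  1/2  0  0 ]
  [ 0  0    0  1  0 ]
  [ 0  0    0  0  1 ]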